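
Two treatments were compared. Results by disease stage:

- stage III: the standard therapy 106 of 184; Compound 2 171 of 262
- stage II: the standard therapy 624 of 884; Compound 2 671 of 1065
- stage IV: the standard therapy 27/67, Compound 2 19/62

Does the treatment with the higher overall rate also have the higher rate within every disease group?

Stage III: the standard therapy 106/184 = 57.6%, Compound 2 171/262 = 65.3% → Compound 2
Stage II: the standard therapy 624/884 = 70.6%, Compound 2 671/1065 = 63.0% → the standard therapy
Stage IV: the standard therapy 27/67 = 40.3%, Compound 2 19/62 = 30.6% → the standard therapy
Overall: the standard therapy 757/1135 = 66.7%, Compound 2 861/1389 = 62.0% → the standard therapy
Neither sweeps: the standard therapy wins 2 of 3 groups, Compound 2 wins 1. The standard therapy wins overall but not every group — no Simpson reversal.

No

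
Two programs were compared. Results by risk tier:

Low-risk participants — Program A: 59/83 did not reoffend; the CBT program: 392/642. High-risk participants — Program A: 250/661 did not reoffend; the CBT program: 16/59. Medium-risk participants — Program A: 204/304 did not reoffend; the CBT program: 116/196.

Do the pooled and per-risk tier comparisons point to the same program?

No

Low-risk: Program A 59/83 = 71.1%, the CBT program 392/642 = 61.1% → Program A
High-risk: Program A 250/661 = 37.8%, the CBT program 16/59 = 27.1% → Program A
Medium-risk: Program A 204/304 = 67.1%, the CBT program 116/196 = 59.2% → Program A
Overall: Program A 513/1048 = 49.0%, the CBT program 524/897 = 58.4% → the CBT program
Program A wins each risk group but the CBT program wins overall — the comparison reverses. Program A's participants skew toward high-risk, which has a lower base rate.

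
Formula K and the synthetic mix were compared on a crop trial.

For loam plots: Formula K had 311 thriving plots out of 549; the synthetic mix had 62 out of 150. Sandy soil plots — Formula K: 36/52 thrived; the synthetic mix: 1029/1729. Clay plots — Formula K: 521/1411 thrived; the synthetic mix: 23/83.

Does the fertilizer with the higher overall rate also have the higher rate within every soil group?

No

Loam: Formula K 311/549 = 56.6%, the synthetic mix 62/150 = 41.3% → Formula K
Sandy soil: Formula K 36/52 = 69.2%, the synthetic mix 1029/1729 = 59.5% → Formula K
Clay: Formula K 521/1411 = 36.9%, the synthetic mix 23/83 = 27.7% → Formula K
Overall: Formula K 868/2012 = 43.1%, the synthetic mix 1114/1962 = 56.8% → the synthetic mix
Formula K wins each soil group but the synthetic mix wins overall — the comparison reverses. Formula K's plots skew toward clay, which has a lower base rate.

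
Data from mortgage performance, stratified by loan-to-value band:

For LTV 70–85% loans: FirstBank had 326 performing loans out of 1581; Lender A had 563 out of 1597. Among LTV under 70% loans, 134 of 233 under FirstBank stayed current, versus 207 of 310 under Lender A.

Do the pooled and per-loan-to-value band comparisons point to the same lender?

Yes

LTV 70–85%: FirstBank 326/1581 = 20.6%, Lender A 563/1597 = 35.3% → Lender A
LTV under 70%: FirstBank 134/233 = 57.5%, Lender A 207/310 = 66.8% → Lender A
Overall: FirstBank 460/1814 = 25.4%, Lender A 770/1907 = 40.4% → Lender A
Lender A wins overall and in every loan-to-value group — no reversal.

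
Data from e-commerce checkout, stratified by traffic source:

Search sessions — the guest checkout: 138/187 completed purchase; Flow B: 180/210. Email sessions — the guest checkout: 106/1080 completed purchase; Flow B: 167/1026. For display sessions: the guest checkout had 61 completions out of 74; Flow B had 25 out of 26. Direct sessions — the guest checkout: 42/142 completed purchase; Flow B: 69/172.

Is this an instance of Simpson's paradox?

No

Search: the guest checkout 138/187 = 73.8%, Flow B 180/210 = 85.7% → Flow B
Email: the guest checkout 106/1080 = 9.8%, Flow B 167/1026 = 16.3% → Flow B
Display: the guest checkout 61/74 = 82.4%, Flow B 25/26 = 96.2% → Flow B
Direct: the guest checkout 42/142 = 29.6%, Flow B 69/172 = 40.1% → Flow B
Overall: the guest checkout 347/1483 = 23.4%, Flow B 441/1434 = 30.8% → Flow B
Flow B wins overall and in every traffic group — no reversal.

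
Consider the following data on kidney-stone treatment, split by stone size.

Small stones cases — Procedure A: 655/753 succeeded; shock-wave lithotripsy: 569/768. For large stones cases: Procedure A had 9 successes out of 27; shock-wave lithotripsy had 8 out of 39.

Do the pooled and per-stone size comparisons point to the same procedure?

Yes

Small stones: Procedure A 655/753 = 87.0%, shock-wave lithotripsy 569/768 = 74.1% → Procedure A
Large stones: Procedure A 9/27 = 33.3%, shock-wave lithotripsy 8/39 = 20.5% → Procedure A
Overall: Procedure A 664/780 = 85.1%, shock-wave lithotripsy 577/807 = 71.5% → Procedure A
Procedure A wins overall and in every stone group — no reversal.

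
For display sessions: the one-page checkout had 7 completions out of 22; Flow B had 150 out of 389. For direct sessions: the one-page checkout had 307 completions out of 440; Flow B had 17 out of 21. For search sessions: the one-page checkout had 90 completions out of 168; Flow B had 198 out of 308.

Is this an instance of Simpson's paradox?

Display: the one-page checkout 7/22 = 31.8%, Flow B 150/389 = 38.6% → Flow B
Direct: the one-page checkout 307/440 = 69.8%, Flow B 17/21 = 81.0% → Flow B
Search: the one-page checkout 90/168 = 53.6%, Flow B 198/308 = 64.3% → Flow B
Overall: the one-page checkout 404/630 = 64.1%, Flow B 365/718 = 50.8% → the one-page checkout
Flow B wins each traffic group but the one-page checkout wins overall — the comparison reverses. Flow B's sessions skew toward display, which has a lower base rate.

Yes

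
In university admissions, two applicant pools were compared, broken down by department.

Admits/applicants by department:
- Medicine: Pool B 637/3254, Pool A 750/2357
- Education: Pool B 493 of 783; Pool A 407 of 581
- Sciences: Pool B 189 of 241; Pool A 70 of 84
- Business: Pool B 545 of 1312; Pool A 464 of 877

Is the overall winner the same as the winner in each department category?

Medicine: Pool B 637/3254 = 19.6%, Pool A 750/2357 = 31.8% → Pool A
Education: Pool B 493/783 = 63.0%, Pool A 407/581 = 70.1% → Pool A
Sciences: Pool B 189/241 = 78.4%, Pool A 70/84 = 83.3% → Pool A
Business: Pool B 545/1312 = 41.5%, Pool A 464/877 = 52.9% → Pool A
Overall: Pool B 1864/5590 = 33.3%, Pool A 1691/3899 = 43.4% → Pool A
Pool A wins overall and in every department group — no reversal.

Yes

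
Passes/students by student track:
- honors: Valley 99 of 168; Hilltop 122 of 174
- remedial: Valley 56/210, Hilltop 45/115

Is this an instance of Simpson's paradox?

No

Honors: Valley 99/168 = 58.9%, Hilltop 122/174 = 70.1% → Hilltop
Remedial: Valley 56/210 = 26.7%, Hilltop 45/115 = 39.1% → Hilltop
Overall: Valley 155/378 = 41.0%, Hilltop 167/289 = 57.8% → Hilltop
Hilltop wins overall and in every student group — no reversal.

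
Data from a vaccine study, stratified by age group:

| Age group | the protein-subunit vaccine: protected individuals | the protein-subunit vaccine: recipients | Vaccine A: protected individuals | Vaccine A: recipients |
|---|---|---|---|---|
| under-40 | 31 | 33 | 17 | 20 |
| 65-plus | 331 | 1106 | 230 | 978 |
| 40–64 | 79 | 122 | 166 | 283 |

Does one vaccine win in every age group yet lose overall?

No

Under-40: the protein-subunit vaccine 31/33 = 93.9%, Vaccine A 17/20 = 85.0% → the protein-subunit vaccine
65-plus: the protein-subunit vaccine 331/1106 = 29.9%, Vaccine A 230/978 = 23.5% → the protein-subunit vaccine
40–64: the protein-subunit vaccine 79/122 = 64.8%, Vaccine A 166/283 = 58.7% → the protein-subunit vaccine
Overall: the protein-subunit vaccine 441/1261 = 35.0%, Vaccine A 413/1281 = 32.2% → the protein-subunit vaccine
The protein-subunit vaccine wins overall and in every age group — no reversal.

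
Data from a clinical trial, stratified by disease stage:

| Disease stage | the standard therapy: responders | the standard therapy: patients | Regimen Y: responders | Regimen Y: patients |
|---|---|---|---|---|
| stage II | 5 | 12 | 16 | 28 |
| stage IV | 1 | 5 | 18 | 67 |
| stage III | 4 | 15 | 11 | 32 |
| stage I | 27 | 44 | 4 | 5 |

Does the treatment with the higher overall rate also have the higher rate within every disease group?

No

Stage II: the standard therapy 5/12 = 41.7%, Regimen Y 16/28 = 57.1% → Regimen Y
Stage IV: the standard therapy 1/5 = 20.0%, Regimen Y 18/67 = 26.9% → Regimen Y
Stage III: the standard therapy 4/15 = 26.7%, Regimen Y 11/32 = 34.4% → Regimen Y
Stage I: the standard therapy 27/44 = 61.4%, Regimen Y 4/5 = 80.0% → Regimen Y
Overall: the standard therapy 37/76 = 48.7%, Regimen Y 49/132 = 37.1% → the standard therapy
Regimen Y wins each disease group but the standard therapy wins overall — the comparison reverses. Regimen Y's patients skew toward stage IV, which has a lower base rate.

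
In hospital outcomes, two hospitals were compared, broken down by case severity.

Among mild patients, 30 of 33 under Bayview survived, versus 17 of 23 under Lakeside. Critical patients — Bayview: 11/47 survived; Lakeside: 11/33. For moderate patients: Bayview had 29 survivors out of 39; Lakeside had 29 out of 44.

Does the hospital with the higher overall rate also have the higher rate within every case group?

Mild: Bayview 30/33 = 90.9%, Lakeside 17/23 = 73.9% → Bayview
Critical: Bayview 11/47 = 23.4%, Lakeside 11/33 = 33.3% → Lakeside
Moderate: Bayview 29/39 = 74.4%, Lakeside 29/44 = 65.9% → Bayview
Overall: Bayview 70/119 = 58.8%, Lakeside 57/100 = 57.0% → Bayview
Neither sweeps: Bayview wins 2 of 3 groups, Lakeside wins 1. Bayview wins overall but not every group — no Simpson reversal.

No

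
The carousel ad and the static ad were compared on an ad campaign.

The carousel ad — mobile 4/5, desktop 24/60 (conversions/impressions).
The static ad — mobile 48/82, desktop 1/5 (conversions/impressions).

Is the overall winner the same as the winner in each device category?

Mobile: the carousel ad 4/5 = 80.0%, the static ad 48/82 = 58.5% → the carousel ad
Desktop: the carousel ad 24/60 = 40.0%, the static ad 1/5 = 20.0% → the carousel ad
Overall: the carousel ad 28/65 = 43.1%, the static ad 49/87 = 56.3% → the static ad
The carousel ad wins each device group but the static ad wins overall — the comparison reverses. The carousel ad's impressions skew toward desktop, which has a lower base rate.

No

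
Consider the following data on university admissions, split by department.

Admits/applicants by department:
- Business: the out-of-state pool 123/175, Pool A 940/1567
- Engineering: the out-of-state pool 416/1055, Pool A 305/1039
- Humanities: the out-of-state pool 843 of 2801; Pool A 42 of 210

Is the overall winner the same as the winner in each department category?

Business: the out-of-state pool 123/175 = 70.3%, Pool A 940/1567 = 60.0% → the out-of-state pool
Engineering: the out-of-state pool 416/1055 = 39.4%, Pool A 305/1039 = 29.4% → the out-of-state pool
Humanities: the out-of-state pool 843/2801 = 30.1%, Pool A 42/210 = 20.0% → the out-of-state pool
Overall: the out-of-state pool 1382/4031 = 34.3%, Pool A 1287/2816 = 45.7% → Pool A
The out-of-state pool wins each department group but Pool A wins overall — the comparison reverses. The out-of-state pool's applicants skew toward Humanities, which has a lower base rate.

No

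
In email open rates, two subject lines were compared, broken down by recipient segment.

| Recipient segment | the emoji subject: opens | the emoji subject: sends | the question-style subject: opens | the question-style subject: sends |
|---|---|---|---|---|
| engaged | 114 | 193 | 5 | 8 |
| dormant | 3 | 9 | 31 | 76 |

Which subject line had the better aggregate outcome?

Engaged: the emoji subject 114/193 = 59.1%, the question-style subject 5/8 = 62.5% → the question-style subject
Dormant: the emoji subject 3/9 = 33.3%, the question-style subject 31/76 = 40.8% → the question-style subject
Overall: the emoji subject 117/202 = 57.9%, the question-style subject 36/84 = 42.9% → the emoji subject
(The question-style subject wins every recipient group but the emoji subject wins overall — the question-style subject's sends skew toward the low-rate dormant group.)

the emoji subject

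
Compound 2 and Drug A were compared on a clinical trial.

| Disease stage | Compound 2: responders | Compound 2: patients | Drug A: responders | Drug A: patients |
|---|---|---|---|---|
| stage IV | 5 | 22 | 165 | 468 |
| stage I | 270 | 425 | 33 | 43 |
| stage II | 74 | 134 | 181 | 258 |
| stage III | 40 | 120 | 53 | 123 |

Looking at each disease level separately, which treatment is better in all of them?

Stage IV: Compound 2 5/22 = 22.7%, Drug A 165/468 = 35.3% → Drug A
Stage I: Compound 2 270/425 = 63.5%, Drug A 33/43 = 76.7% → Drug A
Stage II: Compound 2 74/134 = 55.2%, Drug A 181/258 = 70.2% → Drug A
Stage III: Compound 2 40/120 = 33.3%, Drug A 53/123 = 43.1% → Drug A
Drug A has the higher rate in all 4 groups.

Drug A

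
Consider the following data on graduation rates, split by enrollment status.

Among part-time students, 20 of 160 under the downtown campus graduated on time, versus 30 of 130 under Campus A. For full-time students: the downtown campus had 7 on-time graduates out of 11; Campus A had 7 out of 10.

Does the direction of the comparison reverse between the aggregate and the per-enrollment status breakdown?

Part-time: the downtown campus 20/160 = 12.5%, Campus A 30/130 = 23.1% → Campus A
Full-time: the downtown campus 7/11 = 63.6%, Campus A 7/10 = 70.0% → Campus A
Overall: the downtown campus 27/171 = 15.8%, Campus A 37/140 = 26.4% → Campus A
Campus A wins overall and in every enrollment group — no reversal.

No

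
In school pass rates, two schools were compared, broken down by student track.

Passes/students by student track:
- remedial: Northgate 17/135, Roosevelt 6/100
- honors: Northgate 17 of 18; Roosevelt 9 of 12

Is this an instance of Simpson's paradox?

No

Remedial: Northgate 17/135 = 12.6%, Roosevelt 6/100 = 6.0% → Northgate
Honors: Northgate 17/18 = 94.4%, Roosevelt 9/12 = 75.0% → Northgate
Overall: Northgate 34/153 = 22.2%, Roosevelt 15/112 = 13.4% → Northgate
Northgate wins overall and in every student group — no reversal.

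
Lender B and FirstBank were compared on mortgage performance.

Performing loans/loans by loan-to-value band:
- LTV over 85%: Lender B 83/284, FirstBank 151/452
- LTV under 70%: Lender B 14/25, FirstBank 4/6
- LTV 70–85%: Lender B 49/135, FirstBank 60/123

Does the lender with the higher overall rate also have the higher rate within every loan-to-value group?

LTV over 85%: Lender B 83/284 = 29.2%, FirstBank 151/452 = 33.4% → FirstBank
LTV under 70%: Lender B 14/25 = 56.0%, FirstBank 4/6 = 66.7% → FirstBank
LTV 70–85%: Lender B 49/135 = 36.3%, FirstBank 60/123 = 48.8% → FirstBank
Overall: Lender B 146/444 = 32.9%, FirstBank 215/581 = 37.0% → FirstBank
FirstBank wins overall and in every loan-to-value group — no reversal.

Yes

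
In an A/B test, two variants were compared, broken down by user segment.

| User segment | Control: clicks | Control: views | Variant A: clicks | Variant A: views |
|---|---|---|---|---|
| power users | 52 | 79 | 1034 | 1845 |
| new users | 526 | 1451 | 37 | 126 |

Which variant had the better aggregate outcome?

Variant A

Power users: Control 52/79 = 65.8%, Variant A 1034/1845 = 56.0% → Control
New users: Control 526/1451 = 36.3%, Variant A 37/126 = 29.4% → Control
Overall: Control 578/1530 = 37.8%, Variant A 1071/1971 = 54.3% → Variant A
(Control wins every user group but Variant A wins overall — Control's views skew toward the low-rate new users group.)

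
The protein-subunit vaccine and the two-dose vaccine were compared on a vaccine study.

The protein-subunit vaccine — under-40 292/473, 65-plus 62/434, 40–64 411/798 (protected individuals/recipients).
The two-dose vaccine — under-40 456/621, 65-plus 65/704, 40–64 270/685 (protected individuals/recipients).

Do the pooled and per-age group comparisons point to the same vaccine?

Under-40: the protein-subunit vaccine 292/473 = 61.7%, the two-dose vaccine 456/621 = 73.4% → the two-dose vaccine
65-plus: the protein-subunit vaccine 62/434 = 14.3%, the two-dose vaccine 65/704 = 9.2% → the protein-subunit vaccine
40–64: the protein-subunit vaccine 411/798 = 51.5%, the two-dose vaccine 270/685 = 39.4% → the protein-subunit vaccine
Overall: the protein-subunit vaccine 765/1705 = 44.9%, the two-dose vaccine 791/2010 = 39.4% → the protein-subunit vaccine
Neither sweeps: the protein-subunit vaccine wins 2 of 3 groups, the two-dose vaccine wins 1. The protein-subunit vaccine wins overall but not every group — no Simpson reversal.

No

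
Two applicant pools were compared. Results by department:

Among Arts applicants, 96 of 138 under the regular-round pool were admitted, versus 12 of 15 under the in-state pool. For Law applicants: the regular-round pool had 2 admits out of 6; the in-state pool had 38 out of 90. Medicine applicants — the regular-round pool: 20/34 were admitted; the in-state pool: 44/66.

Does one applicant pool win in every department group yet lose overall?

Yes

Arts: the regular-round pool 96/138 = 69.6%, the in-state pool 12/15 = 80.0% → the in-state pool
Law: the regular-round pool 2/6 = 33.3%, the in-state pool 38/90 = 42.2% → the in-state pool
Medicine: the regular-round pool 20/34 = 58.8%, the in-state pool 44/66 = 66.7% → the in-state pool
Overall: the regular-round pool 118/178 = 66.3%, the in-state pool 94/171 = 55.0% → the regular-round pool
The in-state pool wins each department group but the regular-round pool wins overall — the comparison reverses. The in-state pool's applicants skew toward Law, which has a lower base rate.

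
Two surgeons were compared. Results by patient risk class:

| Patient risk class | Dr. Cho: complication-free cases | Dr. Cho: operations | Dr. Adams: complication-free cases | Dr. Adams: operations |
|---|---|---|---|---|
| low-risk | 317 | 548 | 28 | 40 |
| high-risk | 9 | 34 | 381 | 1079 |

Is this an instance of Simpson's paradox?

Yes

Low-risk: Dr. Cho 317/548 = 57.8%, Dr. Adams 28/40 = 70.0% → Dr. Adams
High-risk: Dr. Cho 9/34 = 26.5%, Dr. Adams 381/1079 = 35.3% → Dr. Adams
Overall: Dr. Cho 326/582 = 56.0%, Dr. Adams 409/1119 = 36.6% → Dr. Cho
Dr. Adams wins each patient risk group but Dr. Cho wins overall — the comparison reverses. Dr. Adams's operations skew toward high-risk, which has a lower base rate.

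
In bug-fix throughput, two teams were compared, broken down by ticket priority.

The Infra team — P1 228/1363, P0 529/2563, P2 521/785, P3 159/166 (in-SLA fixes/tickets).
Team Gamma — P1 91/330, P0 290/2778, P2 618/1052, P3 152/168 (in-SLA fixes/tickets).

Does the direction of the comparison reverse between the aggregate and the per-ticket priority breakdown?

No

P1: the Infra team 228/1363 = 16.7%, Team Gamma 91/330 = 27.6% → Team Gamma
P0: the Infra team 529/2563 = 20.6%, Team Gamma 290/2778 = 10.4% → the Infra team
P2: the Infra team 521/785 = 66.4%, Team Gamma 618/1052 = 58.7% → the Infra team
P3: the Infra team 159/166 = 95.8%, Team Gamma 152/168 = 90.5% → the Infra team
Overall: the Infra team 1437/4877 = 29.5%, Team Gamma 1151/4328 = 26.6% → the Infra team
Neither sweeps: the Infra team wins 3 of 4 groups, Team Gamma wins 1. The Infra team wins overall but not every group — no Simpson reversal.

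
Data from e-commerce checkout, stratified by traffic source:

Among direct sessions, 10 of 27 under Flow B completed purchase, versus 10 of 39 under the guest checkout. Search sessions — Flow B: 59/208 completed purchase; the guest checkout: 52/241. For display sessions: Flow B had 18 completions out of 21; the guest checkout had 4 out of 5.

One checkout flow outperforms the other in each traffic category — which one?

Direct: Flow B 10/27 = 37.0%, the guest checkout 10/39 = 25.6% → Flow B
Search: Flow B 59/208 = 28.4%, the guest checkout 52/241 = 21.6% → Flow B
Display: Flow B 18/21 = 85.7%, the guest checkout 4/5 = 80.0% → Flow B
Flow B has the higher rate in all 3 groups.

Flow B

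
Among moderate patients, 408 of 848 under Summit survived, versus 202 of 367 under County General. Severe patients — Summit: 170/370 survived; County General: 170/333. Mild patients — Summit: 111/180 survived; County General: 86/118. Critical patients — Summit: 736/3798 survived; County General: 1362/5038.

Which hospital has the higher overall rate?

County General

Moderate: Summit 408/848 = 48.1%, County General 202/367 = 55.0% → County General
Severe: Summit 170/370 = 45.9%, County General 170/333 = 51.1% → County General
Mild: Summit 111/180 = 61.7%, County General 86/118 = 72.9% → County General
Critical: Summit 736/3798 = 19.4%, County General 1362/5038 = 27.0% → County General
Overall: Summit 1425/5196 = 27.4%, County General 1820/5856 = 31.1% → County General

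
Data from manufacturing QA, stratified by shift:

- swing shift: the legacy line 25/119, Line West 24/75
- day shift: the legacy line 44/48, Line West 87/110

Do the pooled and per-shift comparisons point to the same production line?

Swing shift: the legacy line 25/119 = 21.0%, Line West 24/75 = 32.0% → Line West
Day shift: the legacy line 44/48 = 91.7%, Line West 87/110 = 79.1% → the legacy line
Overall: the legacy line 69/167 = 41.3%, Line West 111/185 = 60.0% → Line West
Neither sweeps: the legacy line wins 1 of 2 groups, Line West wins 1. Line West wins overall but not every group — no Simpson reversal.

No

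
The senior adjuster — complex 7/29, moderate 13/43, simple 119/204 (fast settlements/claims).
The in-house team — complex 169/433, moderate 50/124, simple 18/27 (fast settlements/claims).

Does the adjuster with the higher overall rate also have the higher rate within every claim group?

Complex: the senior adjuster 7/29 = 24.1%, the in-house team 169/433 = 39.0% → the in-house team
Moderate: the senior adjuster 13/43 = 30.2%, the in-house team 50/124 = 40.3% → the in-house team
Simple: the senior adjuster 119/204 = 58.3%, the in-house team 18/27 = 66.7% → the in-house team
Overall: the senior adjuster 139/276 = 50.4%, the in-house team 237/584 = 40.6% → the senior adjuster
The in-house team wins each claim group but the senior adjuster wins overall — the comparison reverses. The in-house team's claims skew toward complex, which has a lower base rate.

No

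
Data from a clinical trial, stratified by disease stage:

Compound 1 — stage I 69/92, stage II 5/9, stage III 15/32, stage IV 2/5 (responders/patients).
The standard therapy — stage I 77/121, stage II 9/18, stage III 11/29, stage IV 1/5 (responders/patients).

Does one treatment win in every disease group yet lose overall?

Stage I: Compound 1 69/92 = 75.0%, the standard therapy 77/121 = 63.6% → Compound 1
Stage II: Compound 1 5/9 = 55.6%, the standard therapy 9/18 = 50.0% → Compound 1
Stage III: Compound 1 15/32 = 46.9%, the standard therapy 11/29 = 37.9% → Compound 1
Stage IV: Compound 1 2/5 = 40.0%, the standard therapy 1/5 = 20.0% → Compound 1
Overall: Compound 1 91/138 = 65.9%, the standard therapy 98/173 = 56.6% → Compound 1
Compound 1 wins overall and in every disease group — no reversal.

No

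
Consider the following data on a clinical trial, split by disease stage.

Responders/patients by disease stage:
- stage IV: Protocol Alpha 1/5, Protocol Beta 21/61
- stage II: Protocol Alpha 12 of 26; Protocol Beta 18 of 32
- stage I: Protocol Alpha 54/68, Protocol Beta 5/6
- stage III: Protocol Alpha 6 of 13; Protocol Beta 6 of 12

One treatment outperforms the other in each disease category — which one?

Stage IV: Protocol Alpha 1/5 = 20.0%, Protocol Beta 21/61 = 34.4% → Protocol Beta
Stage II: Protocol Alpha 12/26 = 46.2%, Protocol Beta 18/32 = 56.2% → Protocol Beta
Stage I: Protocol Alpha 54/68 = 79.4%, Protocol Beta 5/6 = 83.3% → Protocol Beta
Stage III: Protocol Alpha 6/13 = 46.2%, Protocol Beta 6/12 = 50.0% → Protocol Beta
Protocol Beta has the higher rate in all 4 groups.

Protocol Beta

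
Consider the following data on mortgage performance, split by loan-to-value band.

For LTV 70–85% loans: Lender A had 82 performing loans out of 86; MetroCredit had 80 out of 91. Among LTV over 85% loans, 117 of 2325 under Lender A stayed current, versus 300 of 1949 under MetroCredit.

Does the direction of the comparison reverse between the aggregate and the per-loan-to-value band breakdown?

LTV 70–85%: Lender A 82/86 = 95.3%, MetroCredit 80/91 = 87.9% → Lender A
LTV over 85%: Lender A 117/2325 = 5.0%, MetroCredit 300/1949 = 15.4% → MetroCredit
Overall: Lender A 199/2411 = 8.3%, MetroCredit 380/2040 = 18.6% → MetroCredit
Neither sweeps: Lender A wins 1 of 2 groups, MetroCredit wins 1. MetroCredit wins overall but not every group — no Simpson reversal.

No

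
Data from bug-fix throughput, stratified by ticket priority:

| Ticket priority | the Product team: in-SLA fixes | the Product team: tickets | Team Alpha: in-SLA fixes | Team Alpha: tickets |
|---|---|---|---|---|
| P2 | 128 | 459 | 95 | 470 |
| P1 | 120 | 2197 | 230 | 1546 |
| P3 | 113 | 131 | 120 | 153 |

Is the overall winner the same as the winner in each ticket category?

P2: the Product team 128/459 = 27.9%, Team Alpha 95/470 = 20.2% → the Product team
P1: the Product team 120/2197 = 5.5%, Team Alpha 230/1546 = 14.9% → Team Alpha
P3: the Product team 113/131 = 86.3%, Team Alpha 120/153 = 78.4% → the Product team
Overall: the Product team 361/2787 = 13.0%, Team Alpha 445/2169 = 20.5% → Team Alpha
Neither sweeps: the Product team wins 2 of 3 groups, Team Alpha wins 1. Team Alpha wins overall but not every group — no Simpson reversal.

No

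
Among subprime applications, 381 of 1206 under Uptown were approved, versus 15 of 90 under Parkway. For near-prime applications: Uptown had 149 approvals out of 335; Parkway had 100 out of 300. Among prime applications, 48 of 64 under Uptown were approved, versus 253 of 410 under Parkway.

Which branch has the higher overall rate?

Parkway

Subprime: Uptown 381/1206 = 31.6%, Parkway 15/90 = 16.7% → Uptown
Near-prime: Uptown 149/335 = 44.5%, Parkway 100/300 = 33.3% → Uptown
Prime: Uptown 48/64 = 75.0%, Parkway 253/410 = 61.7% → Uptown
Overall: Uptown 578/1605 = 36.0%, Parkway 368/800 = 46.0% → Parkway
(Uptown wins every credit group but Parkway wins overall — Uptown's applications skew toward the low-rate subprime group.)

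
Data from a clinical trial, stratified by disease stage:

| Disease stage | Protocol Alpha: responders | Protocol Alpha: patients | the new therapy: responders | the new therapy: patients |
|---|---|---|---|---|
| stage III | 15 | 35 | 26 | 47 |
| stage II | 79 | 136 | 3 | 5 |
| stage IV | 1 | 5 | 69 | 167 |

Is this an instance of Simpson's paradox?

Stage III: Protocol Alpha 15/35 = 42.9%, the new therapy 26/47 = 55.3% → the new therapy
Stage II: Protocol Alpha 79/136 = 58.1%, the new therapy 3/5 = 60.0% → the new therapy
Stage IV: Protocol Alpha 1/5 = 20.0%, the new therapy 69/167 = 41.3% → the new therapy
Overall: Protocol Alpha 95/176 = 54.0%, the new therapy 98/219 = 44.7% → Protocol Alpha
The new therapy wins each disease group but Protocol Alpha wins overall — the comparison reverses. The new therapy's patients skew toward stage IV, which has a lower base rate.

Yes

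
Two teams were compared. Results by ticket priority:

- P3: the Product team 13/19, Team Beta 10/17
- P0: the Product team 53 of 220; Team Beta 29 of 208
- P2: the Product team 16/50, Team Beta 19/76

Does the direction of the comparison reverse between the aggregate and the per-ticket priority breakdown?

No

P3: the Product team 13/19 = 68.4%, Team Beta 10/17 = 58.8% → the Product team
P0: the Product team 53/220 = 24.1%, Team Beta 29/208 = 13.9% → the Product team
P2: the Product team 16/50 = 32.0%, Team Beta 19/76 = 25.0% → the Product team
Overall: the Product team 82/289 = 28.4%, Team Beta 58/301 = 19.3% → the Product team
The Product team wins overall and in every ticket group — no reversal.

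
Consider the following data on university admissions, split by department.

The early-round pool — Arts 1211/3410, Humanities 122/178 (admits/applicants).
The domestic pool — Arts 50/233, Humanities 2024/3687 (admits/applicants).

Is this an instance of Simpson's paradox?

Arts: the early-round pool 1211/3410 = 35.5%, the domestic pool 50/233 = 21.5% → the early-round pool
Humanities: the early-round pool 122/178 = 68.5%, the domestic pool 2024/3687 = 54.9% → the early-round pool
Overall: the early-round pool 1333/3588 = 37.2%, the domestic pool 2074/3920 = 52.9% → the domestic pool
The early-round pool wins each department group but the domestic pool wins overall — the comparison reverses. The early-round pool's applicants skew toward Arts, which has a lower base rate.

Yes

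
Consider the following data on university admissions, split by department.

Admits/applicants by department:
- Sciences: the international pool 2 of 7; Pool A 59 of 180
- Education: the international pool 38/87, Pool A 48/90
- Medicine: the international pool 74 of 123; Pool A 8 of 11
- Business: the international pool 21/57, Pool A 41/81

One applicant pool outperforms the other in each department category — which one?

Sciences: the international pool 2/7 = 28.6%, Pool A 59/180 = 32.8% → Pool A
Education: the international pool 38/87 = 43.7%, Pool A 48/90 = 53.3% → Pool A
Medicine: the international pool 74/123 = 60.2%, Pool A 8/11 = 72.7% → Pool A
Business: the international pool 21/57 = 36.8%, Pool A 41/81 = 50.6% → Pool A
Pool A has the higher rate in all 4 groups.

Pool A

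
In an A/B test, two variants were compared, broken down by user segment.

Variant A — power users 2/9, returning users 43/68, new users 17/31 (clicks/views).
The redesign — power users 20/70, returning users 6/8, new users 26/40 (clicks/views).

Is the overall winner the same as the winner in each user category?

No

Power users: Variant A 2/9 = 22.2%, the redesign 20/70 = 28.6% → the redesign
Returning users: Variant A 43/68 = 63.2%, the redesign 6/8 = 75.0% → the redesign
New users: Variant A 17/31 = 54.8%, the redesign 26/40 = 65.0% → the redesign
Overall: Variant A 62/108 = 57.4%, the redesign 52/118 = 44.1% → Variant A
The redesign wins each user group but Variant A wins overall — the comparison reverses. The redesign's views skew toward power users, which has a lower base rate.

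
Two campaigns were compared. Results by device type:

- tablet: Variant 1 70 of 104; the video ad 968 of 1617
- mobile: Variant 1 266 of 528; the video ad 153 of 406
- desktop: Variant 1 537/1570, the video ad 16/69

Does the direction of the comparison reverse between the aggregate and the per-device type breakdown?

Tablet: Variant 1 70/104 = 67.3%, the video ad 968/1617 = 59.9% → Variant 1
Mobile: Variant 1 266/528 = 50.4%, the video ad 153/406 = 37.7% → Variant 1
Desktop: Variant 1 537/1570 = 34.2%, the video ad 16/69 = 23.2% → Variant 1
Overall: Variant 1 873/2202 = 39.6%, the video ad 1137/2092 = 54.3% → the video ad
Variant 1 wins each device group but the video ad wins overall — the comparison reverses. Variant 1's impressions skew toward desktop, which has a lower base rate.

Yes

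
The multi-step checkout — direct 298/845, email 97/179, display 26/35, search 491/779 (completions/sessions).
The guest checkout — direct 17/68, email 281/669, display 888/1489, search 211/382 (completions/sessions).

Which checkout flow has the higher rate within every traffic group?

the multi-step checkout

Direct: the multi-step checkout 298/845 = 35.3%, the guest checkout 17/68 = 25.0% → the multi-step checkout
Email: the multi-step checkout 97/179 = 54.2%, the guest checkout 281/669 = 42.0% → the multi-step checkout
Display: the multi-step checkout 26/35 = 74.3%, the guest checkout 888/1489 = 59.6% → the multi-step checkout
Search: the multi-step checkout 491/779 = 63.0%, the guest checkout 211/382 = 55.2% → the multi-step checkout
The multi-step checkout has the higher rate in all 4 groups.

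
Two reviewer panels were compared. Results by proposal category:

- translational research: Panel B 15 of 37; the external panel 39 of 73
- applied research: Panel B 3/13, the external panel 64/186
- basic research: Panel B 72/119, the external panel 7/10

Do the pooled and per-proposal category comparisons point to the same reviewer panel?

No

Translational research: Panel B 15/37 = 40.5%, the external panel 39/73 = 53.4% → the external panel
Applied research: Panel B 3/13 = 23.1%, the external panel 64/186 = 34.4% → the external panel
Basic research: Panel B 72/119 = 60.5%, the external panel 7/10 = 70.0% → the external panel
Overall: Panel B 90/169 = 53.3%, the external panel 110/269 = 40.9% → Panel B
The external panel wins each proposal group but Panel B wins overall — the comparison reverses. The external panel's proposals skew toward applied research, which has a lower base rate.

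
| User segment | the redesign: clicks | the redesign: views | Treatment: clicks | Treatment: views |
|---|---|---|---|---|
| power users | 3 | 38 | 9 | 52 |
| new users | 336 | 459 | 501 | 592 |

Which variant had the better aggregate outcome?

Treatment

Power users: the redesign 3/38 = 7.9%, Treatment 9/52 = 17.3% → Treatment
New users: the redesign 336/459 = 73.2%, Treatment 501/592 = 84.6% → Treatment
Overall: the redesign 339/497 = 68.2%, Treatment 510/644 = 79.2% → Treatment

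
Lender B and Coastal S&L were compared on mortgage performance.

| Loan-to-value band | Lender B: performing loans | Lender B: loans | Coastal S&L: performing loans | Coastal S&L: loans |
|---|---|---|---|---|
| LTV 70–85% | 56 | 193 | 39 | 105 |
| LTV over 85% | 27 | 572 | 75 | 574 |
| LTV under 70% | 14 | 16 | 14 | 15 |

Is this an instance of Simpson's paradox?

LTV 70–85%: Lender B 56/193 = 29.0%, Coastal S&L 39/105 = 37.1% → Coastal S&L
LTV over 85%: Lender B 27/572 = 4.7%, Coastal S&L 75/574 = 13.1% → Coastal S&L
LTV under 70%: Lender B 14/16 = 87.5%, Coastal S&L 14/15 = 93.3% → Coastal S&L
Overall: Lender B 97/781 = 12.4%, Coastal S&L 128/694 = 18.4% → Coastal S&L
Coastal S&L wins overall and in every loan-to-value group — no reversal.

No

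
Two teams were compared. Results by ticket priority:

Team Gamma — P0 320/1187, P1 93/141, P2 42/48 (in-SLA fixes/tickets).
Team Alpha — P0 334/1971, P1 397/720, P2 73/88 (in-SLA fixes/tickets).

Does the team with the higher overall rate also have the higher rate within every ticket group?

P0: Team Gamma 320/1187 = 27.0%, Team Alpha 334/1971 = 16.9% → Team Gamma
P1: Team Gamma 93/141 = 66.0%, Team Alpha 397/720 = 55.1% → Team Gamma
P2: Team Gamma 42/48 = 87.5%, Team Alpha 73/88 = 83.0% → Team Gamma
Overall: Team Gamma 455/1376 = 33.1%, Team Alpha 804/2779 = 28.9% → Team Gamma
Team Gamma wins overall and in every ticket group — no reversal.

Yes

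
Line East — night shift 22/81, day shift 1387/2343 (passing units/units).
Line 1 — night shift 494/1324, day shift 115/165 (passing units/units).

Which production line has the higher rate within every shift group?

Night shift: Line East 22/81 = 27.2%, Line 1 494/1324 = 37.3% → Line 1
Day shift: Line East 1387/2343 = 59.2%, Line 1 115/165 = 69.7% → Line 1
Line 1 has the higher rate in both groups.

Line 1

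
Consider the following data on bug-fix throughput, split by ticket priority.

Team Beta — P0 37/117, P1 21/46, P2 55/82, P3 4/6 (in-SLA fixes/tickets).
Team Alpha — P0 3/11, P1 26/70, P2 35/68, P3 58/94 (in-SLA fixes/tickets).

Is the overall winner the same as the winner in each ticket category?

No

P0: Team Beta 37/117 = 31.6%, Team Alpha 3/11 = 27.3% → Team Beta
P1: Team Beta 21/46 = 45.7%, Team Alpha 26/70 = 37.1% → Team Beta
P2: Team Beta 55/82 = 67.1%, Team Alpha 35/68 = 51.5% → Team Beta
P3: Team Beta 4/6 = 66.7%, Team Alpha 58/94 = 61.7% → Team Beta
Overall: Team Beta 117/251 = 46.6%, Team Alpha 122/243 = 50.2% → Team Alpha
Team Beta wins each ticket group but Team Alpha wins overall — the comparison reverses. Team Beta's tickets skew toward P0, which has a lower base rate.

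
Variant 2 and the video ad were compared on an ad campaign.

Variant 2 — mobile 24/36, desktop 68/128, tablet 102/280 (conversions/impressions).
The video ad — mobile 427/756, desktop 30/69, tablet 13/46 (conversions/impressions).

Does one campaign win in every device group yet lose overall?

Mobile: Variant 2 24/36 = 66.7%, the video ad 427/756 = 56.5% → Variant 2
Desktop: Variant 2 68/128 = 53.1%, the video ad 30/69 = 43.5% → Variant 2
Tablet: Variant 2 102/280 = 36.4%, the video ad 13/46 = 28.3% → Variant 2
Overall: Variant 2 194/444 = 43.7%, the video ad 470/871 = 54.0% → the video ad
Variant 2 wins each device group but the video ad wins overall — the comparison reverses. Variant 2's impressions skew toward tablet, which has a lower base rate.

Yes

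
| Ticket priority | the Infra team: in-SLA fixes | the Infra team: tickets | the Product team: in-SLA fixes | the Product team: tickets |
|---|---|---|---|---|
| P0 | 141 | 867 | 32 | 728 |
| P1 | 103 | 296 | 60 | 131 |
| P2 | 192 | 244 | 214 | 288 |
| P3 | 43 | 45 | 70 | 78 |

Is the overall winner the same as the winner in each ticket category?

No

P0: the Infra team 141/867 = 16.3%, the Product team 32/728 = 4.4% → the Infra team
P1: the Infra team 103/296 = 34.8%, the Product team 60/131 = 45.8% → the Product team
P2: the Infra team 192/244 = 78.7%, the Product team 214/288 = 74.3% → the Infra team
P3: the Infra team 43/45 = 95.6%, the Product team 70/78 = 89.7% → the Infra team
Overall: the Infra team 479/1452 = 33.0%, the Product team 376/1225 = 30.7% → the Infra team
Neither sweeps: the Infra team wins 3 of 4 groups, the Product team wins 1. The Infra team wins overall but not every group — no Simpson reversal.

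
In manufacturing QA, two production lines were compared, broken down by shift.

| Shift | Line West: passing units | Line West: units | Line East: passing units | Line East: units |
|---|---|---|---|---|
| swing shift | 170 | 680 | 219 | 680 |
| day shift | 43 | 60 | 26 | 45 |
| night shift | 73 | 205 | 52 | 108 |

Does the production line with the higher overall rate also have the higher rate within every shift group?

Swing shift: Line West 170/680 = 25.0%, Line East 219/680 = 32.2% → Line East
Day shift: Line West 43/60 = 71.7%, Line East 26/45 = 57.8% → Line West
Night shift: Line West 73/205 = 35.6%, Line East 52/108 = 48.1% → Line East
Overall: Line West 286/945 = 30.3%, Line East 297/833 = 35.7% → Line East
Neither sweeps: Line West wins 1 of 3 groups, Line East wins 2. Line East wins overall but not every group — no Simpson reversal.

No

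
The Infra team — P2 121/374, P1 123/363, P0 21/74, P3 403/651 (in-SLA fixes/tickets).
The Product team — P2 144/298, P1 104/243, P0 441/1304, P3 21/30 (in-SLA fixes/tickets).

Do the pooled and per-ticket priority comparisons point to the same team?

P2: the Infra team 121/374 = 32.4%, the Product team 144/298 = 48.3% → the Product team
P1: the Infra team 123/363 = 33.9%, the Product team 104/243 = 42.8% → the Product team
P0: the Infra team 21/74 = 28.4%, the Product team 441/1304 = 33.8% → the Product team
P3: the Infra team 403/651 = 61.9%, the Product team 21/30 = 70.0% → the Product team
Overall: the Infra team 668/1462 = 45.7%, the Product team 710/1875 = 37.9% → the Infra team
The Product team wins each ticket group but the Infra team wins overall — the comparison reverses. The Product team's tickets skew toward P0, which has a lower base rate.

No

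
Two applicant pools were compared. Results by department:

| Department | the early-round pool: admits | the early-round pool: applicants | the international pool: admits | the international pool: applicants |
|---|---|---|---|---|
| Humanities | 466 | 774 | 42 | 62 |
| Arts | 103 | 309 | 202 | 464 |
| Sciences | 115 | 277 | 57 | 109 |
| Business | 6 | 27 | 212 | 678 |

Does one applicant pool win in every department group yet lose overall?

Humanities: the early-round pool 466/774 = 60.2%, the international pool 42/62 = 67.7% → the international pool
Arts: the early-round pool 103/309 = 33.3%, the international pool 202/464 = 43.5% → the international pool
Sciences: the early-round pool 115/277 = 41.5%, the international pool 57/109 = 52.3% → the international pool
Business: the early-round pool 6/27 = 22.2%, the international pool 212/678 = 31.3% → the international pool
Overall: the early-round pool 690/1387 = 49.7%, the international pool 513/1313 = 39.1% → the early-round pool
The international pool wins each department group but the early-round pool wins overall — the comparison reverses. The international pool's applicants skew toward Business, which has a lower base rate.

Yes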